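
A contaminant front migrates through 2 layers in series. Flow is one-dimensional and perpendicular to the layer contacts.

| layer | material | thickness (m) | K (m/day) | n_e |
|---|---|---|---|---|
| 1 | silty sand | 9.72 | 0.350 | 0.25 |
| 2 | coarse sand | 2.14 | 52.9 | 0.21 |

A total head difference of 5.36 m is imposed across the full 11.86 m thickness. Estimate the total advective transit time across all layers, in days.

14.9

With flow normal to the layers, continuity requires the same specific discharge q through every layer.
Σ(b_i/K_i) = 9.72/0.350 + 2.14/52.9 = 27.81 d.
q = Δh / Σ(b_i/K_i) = 5.36 / 27.81 = 0.1927 m/day.
In each layer the seepage velocity is v_i = q/n_i, so the layer transit time is t_i = b_i·n_i / q:
  layer 1 (silty sand): t_1 = 9.72 × 0.25 / 0.1927 = 12.61 d
  layer 2 (coarse sand): t_2 = 2.14 × 0.21 / 0.1927 = 2.332 d
Total t = Σ t_i = 14.94 days.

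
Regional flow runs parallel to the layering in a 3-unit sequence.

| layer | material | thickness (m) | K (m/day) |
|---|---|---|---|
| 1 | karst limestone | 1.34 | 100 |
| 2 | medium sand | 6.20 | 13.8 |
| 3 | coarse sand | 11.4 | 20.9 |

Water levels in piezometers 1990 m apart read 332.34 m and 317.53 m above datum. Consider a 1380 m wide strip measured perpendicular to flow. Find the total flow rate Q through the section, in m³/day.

4700

Flow is parallel to layering, so each bed carries its own Darcy discharge and the transmissivities add.
Σ(K_i·b_i) = 100×1.34 + 13.8×6.20 + 20.9×11.4 = 457.8 m²/day.
Hydraulic gradient i = (332.34 − 317.53) / 1990 = 14.81 / 1990 = 0.007442.
Q = Σ(K_i·b_i) · W · i = 457.8 × 1380 × 0.007442 = 4702 m³/day.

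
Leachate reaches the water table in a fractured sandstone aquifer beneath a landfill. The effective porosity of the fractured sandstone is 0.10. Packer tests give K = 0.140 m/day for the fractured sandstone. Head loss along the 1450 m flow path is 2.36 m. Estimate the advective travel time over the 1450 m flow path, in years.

Hydraulic gradient i = Δh / L = 2.36 / 1450 = 0.001628.
Darcy flux q = K · i = 0.1400 × 0.001628 = 0.0002279 m/day.
Seepage velocity v = q / n_e = 0.0002279 / 0.10 = 0.002279 m/day.
Travel time t = L / v = 1450 / 0.002279 = 6.363e+05 days = 1742 years.

1740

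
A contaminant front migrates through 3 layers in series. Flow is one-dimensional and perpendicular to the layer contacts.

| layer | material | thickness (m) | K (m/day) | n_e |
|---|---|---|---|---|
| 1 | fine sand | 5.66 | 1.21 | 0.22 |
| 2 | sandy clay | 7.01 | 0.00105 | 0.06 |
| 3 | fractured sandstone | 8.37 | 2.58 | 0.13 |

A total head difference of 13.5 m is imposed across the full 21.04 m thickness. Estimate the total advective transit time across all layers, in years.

With flow normal to the layers, continuity requires the same specific discharge q through every layer.
Σ(b_i/K_i) = 5.66/1.21 + 7.01/0.00105 + 8.37/2.58 = 6684 d.
q = Δh / Σ(b_i/K_i) = 13.5 / 6684 = 0.002020 m/day.
In each layer the seepage velocity is v_i = q/n_i, so the layer transit time is t_i = b_i·n_i / q:
  layer 1 (fine sand): t_1 = 5.66 × 0.22 / 0.002020 = 616.5 d
  layer 2 (sandy clay): t_2 = 7.01 × 0.06 / 0.002020 = 208.2 d
  layer 3 (fractured sandstone): t_3 = 8.37 × 0.13 / 0.002020 = 538.7 d
Total t = Σ t_i = 1364 days = 3.733 years.

3.73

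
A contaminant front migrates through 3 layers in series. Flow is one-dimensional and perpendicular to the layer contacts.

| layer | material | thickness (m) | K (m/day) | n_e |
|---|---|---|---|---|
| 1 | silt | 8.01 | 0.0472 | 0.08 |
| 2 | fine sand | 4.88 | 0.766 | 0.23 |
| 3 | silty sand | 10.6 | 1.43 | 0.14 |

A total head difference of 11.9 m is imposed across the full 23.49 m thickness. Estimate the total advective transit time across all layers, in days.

50.1

With flow normal to the layers, continuity requires the same specific discharge q through every layer.
Σ(b_i/K_i) = 8.01/0.0472 + 4.88/0.766 + 10.6/1.43 = 183.5 d.
q = Δh / Σ(b_i/K_i) = 11.9 / 183.5 = 0.06485 m/day.
In each layer the seepage velocity is v_i = q/n_i, so the layer transit time is t_i = b_i·n_i / q:
  layer 1 (silt): t_1 = 8.01 × 0.08 / 0.06485 = 9.881 d
  layer 2 (fine sand): t_2 = 4.88 × 0.23 / 0.06485 = 17.31 d
  layer 3 (silty sand): t_3 = 10.6 × 0.14 / 0.06485 = 22.88 d
Total t = Σ t_i = 50.07 days.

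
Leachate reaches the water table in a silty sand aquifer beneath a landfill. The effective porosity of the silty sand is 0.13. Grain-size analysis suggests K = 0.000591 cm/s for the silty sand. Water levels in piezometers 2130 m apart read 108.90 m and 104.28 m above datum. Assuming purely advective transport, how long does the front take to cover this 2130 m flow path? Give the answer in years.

684

Convert K: 0.000591 cm/s × 864 = 0.5106 m/day.
Hydraulic gradient i = (108.90 − 104.28) / 2130 = 4.62 / 2130 = 0.002169.
Darcy flux q = K · i = 0.5106 × 0.002169 = 0.001108 m/day.
Seepage velocity v = q / n_e = 0.001108 / 0.13 = 0.008520 m/day.
Travel time t = L / v = 2130 / 0.008520 = 2.500e+05 days = 684.5 years.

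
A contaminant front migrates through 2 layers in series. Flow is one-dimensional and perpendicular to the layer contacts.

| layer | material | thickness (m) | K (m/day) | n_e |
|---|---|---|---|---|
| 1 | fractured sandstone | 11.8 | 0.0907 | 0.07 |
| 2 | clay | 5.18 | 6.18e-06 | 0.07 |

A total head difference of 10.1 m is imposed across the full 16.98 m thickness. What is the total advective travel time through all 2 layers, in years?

With flow normal to the layers, continuity requires the same specific discharge q through every layer.
Σ(b_i/K_i) = 11.8/0.0907 + 5.18/6.18e-06 = 8.383e+05 d.
q = Δh / Σ(b_i/K_i) = 10.1 / 8.383e+05 = 1.205e-05 m/day.
In each layer the seepage velocity is v_i = q/n_i, so the layer transit time is t_i = b_i·n_i / q:
  layer 1 (fractured sandstone): t_1 = 11.8 × 0.07 / 1.205e-05 = 68559 d
  layer 2 (clay): t_2 = 5.18 × 0.07 / 1.205e-05 = 30096 d
Total t = Σ t_i = 98656 days = 270.1 years.

270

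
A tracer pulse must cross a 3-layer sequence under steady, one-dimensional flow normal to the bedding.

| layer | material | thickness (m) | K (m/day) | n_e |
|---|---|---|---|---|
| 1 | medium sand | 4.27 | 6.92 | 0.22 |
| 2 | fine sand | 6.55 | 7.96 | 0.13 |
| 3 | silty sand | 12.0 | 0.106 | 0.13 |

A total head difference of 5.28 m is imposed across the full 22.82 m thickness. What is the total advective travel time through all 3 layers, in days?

72.8

With flow normal to the layers, continuity requires the same specific discharge q through every layer.
Σ(b_i/K_i) = 4.27/6.92 + 6.55/7.96 + 12.0/0.106 = 114.6 d.
q = Δh / Σ(b_i/K_i) = 5.28 / 114.6 = 0.04605 m/day.
In each layer the seepage velocity is v_i = q/n_i, so the layer transit time is t_i = b_i·n_i / q:
  layer 1 (medium sand): t_1 = 4.27 × 0.22 / 0.04605 = 20.40 d
  layer 2 (fine sand): t_2 = 6.55 × 0.13 / 0.04605 = 18.49 d
  layer 3 (silty sand): t_3 = 12.0 × 0.13 / 0.04605 = 33.87 d
Total t = Σ t_i = 72.76 days.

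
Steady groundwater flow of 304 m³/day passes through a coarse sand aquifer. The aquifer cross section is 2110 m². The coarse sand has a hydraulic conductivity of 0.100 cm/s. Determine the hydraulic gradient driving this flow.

Convert K: 0.100 cm/s × 864 = 86.40 m/day.
From Q = K·A·i, i = Q / (K·A) = 304 / (86.40 × 2110) = 0.001668.

0.00167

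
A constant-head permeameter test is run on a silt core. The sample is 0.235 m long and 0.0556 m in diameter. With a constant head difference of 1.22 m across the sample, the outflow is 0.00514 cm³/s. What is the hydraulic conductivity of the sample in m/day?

Cross-sectional area A = π·(d/2)² = π × (0.0556/2)² = 0.002428 m².
Convert discharge: 0.00514 cm³/s = 5.140e-09 m³/s.
Darcy's law rearranged: K = Q·L / (A·Δh) = 5.140e-09 × 0.235 / (0.002428 × 1.22) = 4.078e-07 m/s = 0.03523 m/day.

0.0352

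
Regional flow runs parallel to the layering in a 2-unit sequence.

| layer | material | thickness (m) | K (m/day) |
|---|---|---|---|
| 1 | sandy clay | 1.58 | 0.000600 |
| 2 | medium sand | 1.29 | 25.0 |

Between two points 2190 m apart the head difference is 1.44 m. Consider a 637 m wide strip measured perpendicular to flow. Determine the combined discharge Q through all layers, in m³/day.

Flow is parallel to layering, so each bed carries its own Darcy discharge and the transmissivities add.
Σ(K_i·b_i) = 0.000600×1.58 + 25.0×1.29 = 32.25 m²/day.
Hydraulic gradient i = Δh / L = 1.44 / 2190 = 0.0006575.
Q = Σ(K_i·b_i) · W · i = 32.25 × 637 × 0.0006575 = 13.51 m³/day.

13.5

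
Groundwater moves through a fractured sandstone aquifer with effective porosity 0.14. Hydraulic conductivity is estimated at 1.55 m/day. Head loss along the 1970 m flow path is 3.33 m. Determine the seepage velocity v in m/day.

0.0187

Hydraulic gradient i = Δh / L = 3.33 / 1970 = 0.001690.
Darcy flux q = K · i = 1.550 × 0.001690 = 0.002620 m/day.
Seepage velocity v = q / n_e = 0.002620 / 0.14 = 0.01871 m/day.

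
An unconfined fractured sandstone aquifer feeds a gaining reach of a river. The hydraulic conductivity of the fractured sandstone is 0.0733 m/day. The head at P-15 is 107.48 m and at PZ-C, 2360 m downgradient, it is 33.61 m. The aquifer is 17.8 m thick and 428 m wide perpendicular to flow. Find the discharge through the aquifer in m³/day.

Cross-sectional area A = 428 × 17.8 = 7618 m².
Hydraulic gradient i = (107.48 − 33.61) / 2360 = 73.87 / 2360 = 0.03130.
Darcy's law: Q = K · A · i = 0.07330 × 7618 × 0.03130 = 17.48 m³/day.

17.5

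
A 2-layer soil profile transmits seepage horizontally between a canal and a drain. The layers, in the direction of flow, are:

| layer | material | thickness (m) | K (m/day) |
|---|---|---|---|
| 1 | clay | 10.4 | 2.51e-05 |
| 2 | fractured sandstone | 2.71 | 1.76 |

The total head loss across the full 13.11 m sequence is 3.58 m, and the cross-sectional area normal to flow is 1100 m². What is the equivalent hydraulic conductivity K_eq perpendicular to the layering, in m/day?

Flow is perpendicular to layering, so the layers act in series and the equivalent K is the thickness-weighted harmonic mean.
Total thickness L = 10.4 + 2.71 = 13.11 m.
Σ(b_i/K_i) = 10.4/2.51e-05 + 2.71/1.76 = 4.143e+05 d.
K_eq = L / Σ(b_i/K_i) = 13.11 / 4.143e+05 = 3.164e-05 m/day.

3.16e-05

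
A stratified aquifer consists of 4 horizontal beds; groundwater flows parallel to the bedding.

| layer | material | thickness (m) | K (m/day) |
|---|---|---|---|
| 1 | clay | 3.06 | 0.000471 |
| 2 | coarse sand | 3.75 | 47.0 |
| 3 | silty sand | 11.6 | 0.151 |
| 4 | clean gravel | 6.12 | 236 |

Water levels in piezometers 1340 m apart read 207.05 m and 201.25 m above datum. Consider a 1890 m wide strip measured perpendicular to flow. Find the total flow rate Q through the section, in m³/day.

Flow is parallel to layering, so each bed carries its own Darcy discharge and the transmissivities add.
Σ(K_i·b_i) = 0.000471×3.06 + 47.0×3.75 + 0.151×11.6 + 236×6.12 = 1622 m²/day.
Hydraulic gradient i = (207.05 − 201.25) / 1340 = 5.8 / 1340 = 0.004328.
Q = Σ(K_i·b_i) · W · i = 1622 × 1890 × 0.004328 = 13272 m³/day.

13300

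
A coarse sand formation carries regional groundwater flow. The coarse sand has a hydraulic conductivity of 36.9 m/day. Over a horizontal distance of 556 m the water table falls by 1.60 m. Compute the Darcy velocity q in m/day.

0.106

Hydraulic gradient i = Δh / L = 1.60 / 556 = 0.002878.
Specific discharge q = K · i = 36.90 × 0.002878 = 0.1062 m/day.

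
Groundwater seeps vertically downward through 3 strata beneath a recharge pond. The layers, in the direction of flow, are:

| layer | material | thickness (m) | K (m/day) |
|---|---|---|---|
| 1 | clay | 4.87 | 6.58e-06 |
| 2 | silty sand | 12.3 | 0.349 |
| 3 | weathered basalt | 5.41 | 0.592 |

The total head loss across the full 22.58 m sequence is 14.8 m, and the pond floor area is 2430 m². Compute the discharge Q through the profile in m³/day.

Flow is perpendicular to layering, so the layers act in series and the equivalent K is the thickness-weighted harmonic mean.
Total thickness L = 4.87 + 12.3 + 5.41 = 22.58 m.
Σ(b_i/K_i) = 4.87/6.58e-06 + 12.3/0.349 + 5.41/0.592 = 7.402e+05 d.
K_eq = L / Σ(b_i/K_i) = 22.58 / 7.402e+05 = 3.051e-05 m/day.
Q = K_eq · A · (Δh/L) = 3.051e-05 × 2430 × (14.8/22.58) = 0.04859 m³/day.

0.0486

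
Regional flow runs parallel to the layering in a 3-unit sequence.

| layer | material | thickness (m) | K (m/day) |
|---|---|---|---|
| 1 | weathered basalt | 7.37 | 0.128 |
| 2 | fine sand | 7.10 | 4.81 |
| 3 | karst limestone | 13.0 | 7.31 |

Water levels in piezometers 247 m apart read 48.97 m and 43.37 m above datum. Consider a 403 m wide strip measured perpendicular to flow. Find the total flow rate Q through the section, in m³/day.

1190

Flow is parallel to layering, so each bed carries its own Darcy discharge and the transmissivities add.
Σ(K_i·b_i) = 0.128×7.37 + 4.81×7.10 + 7.31×13.0 = 130.1 m²/day.
Hydraulic gradient i = (48.97 − 43.37) / 247 = 5.6 / 247 = 0.02267.
Q = Σ(K_i·b_i) · W · i = 130.1 × 403 × 0.02267 = 1189 m³/day.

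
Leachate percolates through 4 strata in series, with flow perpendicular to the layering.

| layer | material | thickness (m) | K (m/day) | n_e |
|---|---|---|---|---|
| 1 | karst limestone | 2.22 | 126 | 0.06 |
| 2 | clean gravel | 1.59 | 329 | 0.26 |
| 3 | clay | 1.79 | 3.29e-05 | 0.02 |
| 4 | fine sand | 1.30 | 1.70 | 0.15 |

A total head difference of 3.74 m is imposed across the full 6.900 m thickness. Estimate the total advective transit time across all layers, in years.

31.0

With flow normal to the layers, continuity requires the same specific discharge q through every layer.
Σ(b_i/K_i) = 2.22/126 + 1.59/329 + 1.79/3.29e-05 + 1.30/1.70 = 54408 d.
q = Δh / Σ(b_i/K_i) = 3.74 / 54408 = 6.874e-05 m/day.
In each layer the seepage velocity is v_i = q/n_i, so the layer transit time is t_i = b_i·n_i / q:
  layer 1 (karst limestone): t_1 = 2.22 × 0.06 / 6.874e-05 = 1938 d
  layer 2 (clean gravel): t_2 = 1.59 × 0.26 / 6.874e-05 = 6014 d
  layer 3 (clay): t_3 = 1.79 × 0.02 / 6.874e-05 = 520.8 d
  layer 4 (fine sand): t_4 = 1.30 × 0.15 / 6.874e-05 = 2837 d
Total t = Σ t_i = 11309 days = 30.96 years.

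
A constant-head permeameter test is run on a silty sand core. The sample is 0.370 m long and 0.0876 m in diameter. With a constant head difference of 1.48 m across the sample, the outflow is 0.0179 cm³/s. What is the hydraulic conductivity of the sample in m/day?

0.0642

Cross-sectional area A = π·(d/2)² = π × (0.0876/2)² = 0.006027 m².
Convert discharge: 0.0179 cm³/s = 1.790e-08 m³/s.
Darcy's law rearranged: K = Q·L / (A·Δh) = 1.790e-08 × 0.370 / (0.006027 × 1.48) = 7.425e-07 m/s = 0.06415 m/day.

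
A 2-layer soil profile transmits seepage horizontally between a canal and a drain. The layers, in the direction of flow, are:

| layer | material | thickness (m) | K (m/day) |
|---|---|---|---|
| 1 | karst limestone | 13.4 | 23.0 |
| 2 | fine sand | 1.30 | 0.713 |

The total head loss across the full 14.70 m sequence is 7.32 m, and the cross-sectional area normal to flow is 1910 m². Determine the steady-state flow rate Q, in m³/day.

Flow is perpendicular to layering, so the layers act in series and the equivalent K is the thickness-weighted harmonic mean.
Total thickness L = 13.4 + 1.30 = 14.70 m.
Σ(b_i/K_i) = 13.4/23.0 + 1.30/0.713 = 2.406 d.
K_eq = L / Σ(b_i/K_i) = 14.70 / 2.406 = 6.110 m/day.
Q = K_eq · A · (Δh/L) = 6.110 × 1910 × (7.32/14.70) = 5811 m³/day.

5810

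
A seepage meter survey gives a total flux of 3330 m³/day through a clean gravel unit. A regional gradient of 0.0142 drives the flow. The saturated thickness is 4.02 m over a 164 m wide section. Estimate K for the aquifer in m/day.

Cross-sectional area A = 164 × 4.02 = 659.3 m².
Hydraulic gradient i = 0.0142.
From Q = K·A·i, K = Q / (A·i) = 3330 / (659.3 × 0.01420) = 355.7 m/day.

356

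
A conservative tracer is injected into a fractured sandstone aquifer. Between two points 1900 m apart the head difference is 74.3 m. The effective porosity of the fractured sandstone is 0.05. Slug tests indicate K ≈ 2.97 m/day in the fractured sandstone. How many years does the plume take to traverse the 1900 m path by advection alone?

Hydraulic gradient i = Δh / L = 74.3 / 1900 = 0.03911.
Darcy flux q = K · i = 2.970 × 0.03911 = 0.1161 m/day.
Seepage velocity v = q / n_e = 0.1161 / 0.05 = 2.323 m/day.
Travel time t = L / v = 1900 / 2.323 = 818.0 days = 2.239 years.

2.24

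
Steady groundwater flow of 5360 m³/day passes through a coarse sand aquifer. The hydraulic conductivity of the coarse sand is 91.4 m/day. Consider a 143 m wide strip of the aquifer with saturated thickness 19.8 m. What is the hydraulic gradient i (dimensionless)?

Cross-sectional area A = 143 × 19.8 = 2831 m².
From Q = K·A·i, i = Q / (K·A) = 5360 / (91.40 × 2831) = 0.02071.

0.0207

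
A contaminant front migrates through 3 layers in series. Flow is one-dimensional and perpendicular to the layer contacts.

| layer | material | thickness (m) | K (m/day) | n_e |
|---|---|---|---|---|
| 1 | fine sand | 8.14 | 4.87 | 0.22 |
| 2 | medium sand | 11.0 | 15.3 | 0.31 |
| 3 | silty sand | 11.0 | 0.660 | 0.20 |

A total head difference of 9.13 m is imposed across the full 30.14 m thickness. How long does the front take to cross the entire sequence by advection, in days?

With flow normal to the layers, continuity requires the same specific discharge q through every layer.
Σ(b_i/K_i) = 8.14/4.87 + 11.0/15.3 + 11.0/0.660 = 19.06 d.
q = Δh / Σ(b_i/K_i) = 9.13 / 19.06 = 0.4791 m/day.
In each layer the seepage velocity is v_i = q/n_i, so the layer transit time is t_i = b_i·n_i / q:
  layer 1 (fine sand): t_1 = 8.14 × 0.22 / 0.4791 = 3.738 d
  layer 2 (medium sand): t_2 = 11.0 × 0.31 / 0.4791 = 7.118 d
  layer 3 (silty sand): t_3 = 11.0 × 0.20 / 0.4791 = 4.592 d
Total t = Σ t_i = 15.45 days.

15.4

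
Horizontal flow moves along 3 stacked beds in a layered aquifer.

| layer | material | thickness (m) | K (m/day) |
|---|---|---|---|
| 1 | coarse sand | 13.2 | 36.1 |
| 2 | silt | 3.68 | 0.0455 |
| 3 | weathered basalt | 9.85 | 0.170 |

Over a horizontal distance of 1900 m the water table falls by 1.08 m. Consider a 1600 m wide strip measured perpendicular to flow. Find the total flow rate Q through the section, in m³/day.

435

Flow is parallel to layering, so each bed carries its own Darcy discharge and the transmissivities add.
Σ(K_i·b_i) = 36.1×13.2 + 0.0455×3.68 + 0.170×9.85 = 478.4 m²/day.
Hydraulic gradient i = Δh / L = 1.08 / 1900 = 0.0005684.
Q = Σ(K_i·b_i) · W · i = 478.4 × 1600 × 0.0005684 = 435.1 m³/day.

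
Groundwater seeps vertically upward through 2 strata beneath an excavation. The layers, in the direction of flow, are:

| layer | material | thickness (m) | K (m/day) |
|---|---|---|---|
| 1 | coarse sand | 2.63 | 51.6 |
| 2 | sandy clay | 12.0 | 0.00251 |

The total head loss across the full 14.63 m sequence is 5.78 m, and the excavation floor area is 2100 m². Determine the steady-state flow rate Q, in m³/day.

2.54

Flow is perpendicular to layering, so the layers act in series and the equivalent K is the thickness-weighted harmonic mean.
Total thickness L = 2.63 + 12.0 = 14.63 m.
Σ(b_i/K_i) = 2.63/51.6 + 12.0/0.00251 = 4781 d.
K_eq = L / Σ(b_i/K_i) = 14.63 / 4781 = 0.003060 m/day.
Q = K_eq · A · (Δh/L) = 0.003060 × 2100 × (5.78/14.63) = 2.539 m³/day.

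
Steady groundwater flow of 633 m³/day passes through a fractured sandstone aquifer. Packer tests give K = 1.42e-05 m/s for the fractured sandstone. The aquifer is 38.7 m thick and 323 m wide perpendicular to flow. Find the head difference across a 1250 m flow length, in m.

51.6

Convert K: 1.42e-05 m/s × 86400 = 1.227 m/day.
Cross-sectional area A = 323 × 38.7 = 12500 m².
From Q = K·A·i, i = Q / (K·A) = 633 / (1.227 × 12500) = 0.04128.
Head loss Δh = i · L = 0.04128 × 1250 = 51.59 m.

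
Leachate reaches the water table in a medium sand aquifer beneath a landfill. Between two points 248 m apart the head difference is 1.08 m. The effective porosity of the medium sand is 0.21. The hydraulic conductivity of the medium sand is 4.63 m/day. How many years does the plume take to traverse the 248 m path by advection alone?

Hydraulic gradient i = Δh / L = 1.08 / 248 = 0.004355.
Darcy flux q = K · i = 4.630 × 0.004355 = 0.02016 m/day.
Seepage velocity v = q / n_e = 0.02016 / 0.21 = 0.09601 m/day.
Travel time t = L / v = 248 / 0.09601 = 2583 days = 7.072 years.

7.07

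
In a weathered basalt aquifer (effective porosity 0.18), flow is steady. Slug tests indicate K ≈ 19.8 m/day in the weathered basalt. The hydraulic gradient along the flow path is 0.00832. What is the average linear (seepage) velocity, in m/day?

0.915

Hydraulic gradient i = 0.00832.
Darcy flux q = K · i = 19.80 × 0.008320 = 0.1647 m/day.
Seepage velocity v = q / n_e = 0.1647 / 0.18 = 0.9152 m/day.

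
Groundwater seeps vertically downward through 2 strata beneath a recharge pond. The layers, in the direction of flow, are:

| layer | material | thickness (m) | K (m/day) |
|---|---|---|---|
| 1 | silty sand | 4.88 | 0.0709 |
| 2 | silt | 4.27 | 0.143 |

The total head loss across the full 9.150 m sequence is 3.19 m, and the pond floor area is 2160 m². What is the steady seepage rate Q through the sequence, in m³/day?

69.8

Flow is perpendicular to layering, so the layers act in series and the equivalent K is the thickness-weighted harmonic mean.
Total thickness L = 4.88 + 4.27 = 9.150 m.
Σ(b_i/K_i) = 4.88/0.0709 + 4.27/0.143 = 98.69 d.
K_eq = L / Σ(b_i/K_i) = 9.150 / 98.69 = 0.09272 m/day.
Q = K_eq · A · (Δh/L) = 0.09272 × 2160 × (3.19/9.150) = 69.82 m³/day.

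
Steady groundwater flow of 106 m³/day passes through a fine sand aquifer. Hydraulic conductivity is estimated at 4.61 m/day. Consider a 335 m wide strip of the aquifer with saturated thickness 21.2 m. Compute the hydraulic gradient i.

0.00324

Cross-sectional area A = 335 × 21.2 = 7102 m².
From Q = K·A·i, i = Q / (K·A) = 106 / (4.610 × 7102) = 0.003238.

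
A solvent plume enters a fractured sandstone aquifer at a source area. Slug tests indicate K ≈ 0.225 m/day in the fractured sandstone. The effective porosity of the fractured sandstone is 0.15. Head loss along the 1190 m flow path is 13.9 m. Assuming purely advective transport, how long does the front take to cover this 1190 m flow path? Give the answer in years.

186

Hydraulic gradient i = Δh / L = 13.9 / 1190 = 0.01168.
Darcy flux q = K · i = 0.2250 × 0.01168 = 0.002628 m/day.
Seepage velocity v = q / n_e = 0.002628 / 0.15 = 0.01752 m/day.
Travel time t = L / v = 1190 / 0.01752 = 67918 days = 186.0 years.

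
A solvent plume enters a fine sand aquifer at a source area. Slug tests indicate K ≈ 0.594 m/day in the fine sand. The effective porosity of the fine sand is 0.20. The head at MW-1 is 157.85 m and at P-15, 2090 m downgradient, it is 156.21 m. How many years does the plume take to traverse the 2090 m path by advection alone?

Hydraulic gradient i = (157.85 − 156.21) / 2090 = 1.64 / 2090 = 0.0007847.
Darcy flux q = K · i = 0.5940 × 0.0007847 = 0.0004661 m/day.
Seepage velocity v = q / n_e = 0.0004661 / 0.20 = 0.002331 m/day.
Travel time t = L / v = 2090 / 0.002331 = 8.968e+05 days = 2455 years.

2460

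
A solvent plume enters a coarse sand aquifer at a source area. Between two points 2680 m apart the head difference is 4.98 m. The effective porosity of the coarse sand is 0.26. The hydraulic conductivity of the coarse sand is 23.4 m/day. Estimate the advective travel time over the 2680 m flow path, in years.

43.9

Hydraulic gradient i = Δh / L = 4.98 / 2680 = 0.001858.
Darcy flux q = K · i = 23.40 × 0.001858 = 0.04348 m/day.
Seepage velocity v = q / n_e = 0.04348 / 0.26 = 0.1672 m/day.
Travel time t = L / v = 2680 / 0.1672 = 16025 days = 43.87 years.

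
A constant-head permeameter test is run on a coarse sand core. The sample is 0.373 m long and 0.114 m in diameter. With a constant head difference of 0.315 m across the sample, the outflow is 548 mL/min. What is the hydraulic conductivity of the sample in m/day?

91.5

Cross-sectional area A = π·(d/2)² = π × (0.114/2)² = 0.01021 m².
Convert discharge: 548 mL/min = 9.133e-06 m³/s.
Darcy's law rearranged: K = Q·L / (A·Δh) = 9.133e-06 × 0.373 / (0.01021 × 0.315) = 0.001060 m/s = 91.55 m/day.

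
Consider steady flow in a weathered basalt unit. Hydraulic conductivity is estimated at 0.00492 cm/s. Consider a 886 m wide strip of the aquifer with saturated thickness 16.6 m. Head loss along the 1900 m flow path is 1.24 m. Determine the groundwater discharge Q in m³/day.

Convert K: 0.00492 cm/s × 864 = 4.251 m/day.
Cross-sectional area A = 886 × 16.6 = 14708 m².
Hydraulic gradient i = Δh / L = 1.24 / 1900 = 0.0006526.
Darcy's law: Q = K · A · i = 4.251 × 14708 × 0.0006526 = 40.80 m³/day.

40.8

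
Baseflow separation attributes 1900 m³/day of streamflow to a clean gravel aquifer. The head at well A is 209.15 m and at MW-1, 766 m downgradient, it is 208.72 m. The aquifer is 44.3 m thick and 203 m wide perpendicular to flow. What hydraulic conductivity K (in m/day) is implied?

Cross-sectional area A = 203 × 44.3 = 8993 m².
Hydraulic gradient i = (209.15 − 208.72) / 766 = 0.43 / 766 = 0.0005614.
From Q = K·A·i, K = Q / (A·i) = 1900 / (8993 × 0.0005614) = 376.4 m/day.

376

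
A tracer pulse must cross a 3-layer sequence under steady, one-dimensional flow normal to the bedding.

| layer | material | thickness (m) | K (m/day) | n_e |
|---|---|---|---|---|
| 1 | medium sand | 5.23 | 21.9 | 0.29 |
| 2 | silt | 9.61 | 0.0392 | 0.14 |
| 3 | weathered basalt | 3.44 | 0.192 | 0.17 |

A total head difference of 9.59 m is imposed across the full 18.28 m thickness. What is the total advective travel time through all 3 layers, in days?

With flow normal to the layers, continuity requires the same specific discharge q through every layer.
Σ(b_i/K_i) = 5.23/21.9 + 9.61/0.0392 + 3.44/0.192 = 263.3 d.
q = Δh / Σ(b_i/K_i) = 9.59 / 263.3 = 0.03642 m/day.
In each layer the seepage velocity is v_i = q/n_i, so the layer transit time is t_i = b_i·n_i / q:
  layer 1 (medium sand): t_1 = 5.23 × 0.29 / 0.03642 = 41.64 d
  layer 2 (silt): t_2 = 9.61 × 0.14 / 0.03642 = 36.94 d
  layer 3 (weathered basalt): t_3 = 3.44 × 0.17 / 0.03642 = 16.06 d
Total t = Σ t_i = 94.64 days.

94.6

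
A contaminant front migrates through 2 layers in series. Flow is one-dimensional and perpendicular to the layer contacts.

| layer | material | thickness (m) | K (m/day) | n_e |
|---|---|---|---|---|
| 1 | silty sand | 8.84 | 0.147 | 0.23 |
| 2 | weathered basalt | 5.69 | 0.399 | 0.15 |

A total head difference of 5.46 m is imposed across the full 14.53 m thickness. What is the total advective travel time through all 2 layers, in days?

39.3

With flow normal to the layers, continuity requires the same specific discharge q through every layer.
Σ(b_i/K_i) = 8.84/0.147 + 5.69/0.399 = 74.40 d.
q = Δh / Σ(b_i/K_i) = 5.46 / 74.40 = 0.07339 m/day.
In each layer the seepage velocity is v_i = q/n_i, so the layer transit time is t_i = b_i·n_i / q:
  layer 1 (silty sand): t_1 = 8.84 × 0.23 / 0.07339 = 27.70 d
  layer 2 (weathered basalt): t_2 = 5.69 × 0.15 / 0.07339 = 11.63 d
Total t = Σ t_i = 39.33 days.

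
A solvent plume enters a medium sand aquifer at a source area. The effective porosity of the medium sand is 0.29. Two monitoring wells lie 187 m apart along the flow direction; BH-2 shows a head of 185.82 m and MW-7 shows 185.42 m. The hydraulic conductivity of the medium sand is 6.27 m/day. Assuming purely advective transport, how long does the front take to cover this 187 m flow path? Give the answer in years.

Hydraulic gradient i = (185.82 − 185.42) / 187 = 0.4 / 187 = 0.002139.
Darcy flux q = K · i = 6.270 × 0.002139 = 0.01341 m/day.
Seepage velocity v = q / n_e = 0.01341 / 0.29 = 0.04625 m/day.
Travel time t = L / v = 187 / 0.04625 = 4043 days = 11.07 years.

11.1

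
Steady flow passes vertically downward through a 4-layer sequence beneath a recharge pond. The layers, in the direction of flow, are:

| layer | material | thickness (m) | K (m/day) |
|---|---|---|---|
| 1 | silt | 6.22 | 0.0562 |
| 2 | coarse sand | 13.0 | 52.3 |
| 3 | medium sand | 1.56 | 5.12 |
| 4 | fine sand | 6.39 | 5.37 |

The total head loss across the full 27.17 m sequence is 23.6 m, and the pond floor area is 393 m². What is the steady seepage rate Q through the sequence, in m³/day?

82.5

Flow is perpendicular to layering, so the layers act in series and the equivalent K is the thickness-weighted harmonic mean.
Total thickness L = 6.22 + 13.0 + 1.56 + 6.39 = 27.17 m.
Σ(b_i/K_i) = 6.22/0.0562 + 13.0/52.3 + 1.56/5.12 + 6.39/5.37 = 112.4 d.
K_eq = L / Σ(b_i/K_i) = 27.17 / 112.4 = 0.2417 m/day.
Q = K_eq · A · (Δh/L) = 0.2417 × 393 × (23.6/27.17) = 82.50 m³/day.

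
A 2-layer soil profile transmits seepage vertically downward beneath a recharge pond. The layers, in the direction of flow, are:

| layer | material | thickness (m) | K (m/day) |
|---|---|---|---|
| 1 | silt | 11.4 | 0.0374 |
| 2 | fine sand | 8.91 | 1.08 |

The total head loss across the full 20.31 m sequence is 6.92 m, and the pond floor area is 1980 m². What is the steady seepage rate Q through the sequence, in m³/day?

Flow is perpendicular to layering, so the layers act in series and the equivalent K is the thickness-weighted harmonic mean.
Total thickness L = 11.4 + 8.91 = 20.31 m.
Σ(b_i/K_i) = 11.4/0.0374 + 8.91/1.08 = 313.1 d.
K_eq = L / Σ(b_i/K_i) = 20.31 / 313.1 = 0.06488 m/day.
Q = K_eq · A · (Δh/L) = 0.06488 × 1980 × (6.92/20.31) = 43.77 m³/day.

43.8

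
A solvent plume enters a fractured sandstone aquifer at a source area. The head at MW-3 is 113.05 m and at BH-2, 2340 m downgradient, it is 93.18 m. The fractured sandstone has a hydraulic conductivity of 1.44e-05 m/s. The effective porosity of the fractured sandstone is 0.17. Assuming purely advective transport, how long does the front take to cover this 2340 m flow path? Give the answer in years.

103

Convert K: 1.44e-05 m/s × 86400 = 1.244 m/day.
Hydraulic gradient i = (113.05 − 93.18) / 2340 = 19.87 / 2340 = 0.008491.
Darcy flux q = K · i = 1.244 × 0.008491 = 0.01056 m/day.
Seepage velocity v = q / n_e = 0.01056 / 0.17 = 0.06215 m/day.
Travel time t = L / v = 2340 / 0.06215 = 37654 days = 103.1 years.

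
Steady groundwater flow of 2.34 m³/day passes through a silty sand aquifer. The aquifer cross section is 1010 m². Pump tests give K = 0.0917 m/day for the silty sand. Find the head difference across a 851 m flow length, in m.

21.5

From Q = K·A·i, i = Q / (K·A) = 2.34 / (0.09170 × 1010) = 0.02527.
Head loss Δh = i · L = 0.02527 × 851 = 21.50 m.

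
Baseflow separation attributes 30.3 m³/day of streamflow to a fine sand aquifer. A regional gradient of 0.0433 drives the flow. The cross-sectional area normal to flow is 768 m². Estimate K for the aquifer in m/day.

Hydraulic gradient i = 0.0433.
From Q = K·A·i, K = Q / (A·i) = 30.3 / (768.0 × 0.04330) = 0.9112 m/day.

0.911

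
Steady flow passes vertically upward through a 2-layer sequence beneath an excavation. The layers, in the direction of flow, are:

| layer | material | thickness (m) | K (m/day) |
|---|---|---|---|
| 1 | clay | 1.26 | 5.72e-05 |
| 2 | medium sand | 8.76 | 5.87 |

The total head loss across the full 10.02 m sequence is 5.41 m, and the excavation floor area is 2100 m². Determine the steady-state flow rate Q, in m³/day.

Flow is perpendicular to layering, so the layers act in series and the equivalent K is the thickness-weighted harmonic mean.
Total thickness L = 1.26 + 8.76 = 10.02 m.
Σ(b_i/K_i) = 1.26/5.72e-05 + 8.76/5.87 = 22029 d.
K_eq = L / Σ(b_i/K_i) = 10.02 / 22029 = 0.0004548 m/day.
Q = K_eq · A · (Δh/L) = 0.0004548 × 2100 × (5.41/10.02) = 0.5157 m³/day.

0.516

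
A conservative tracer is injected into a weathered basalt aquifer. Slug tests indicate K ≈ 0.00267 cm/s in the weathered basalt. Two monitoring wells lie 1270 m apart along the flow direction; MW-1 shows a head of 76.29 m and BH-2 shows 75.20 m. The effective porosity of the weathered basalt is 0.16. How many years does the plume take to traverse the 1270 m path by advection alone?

281

Convert K: 0.00267 cm/s × 864 = 2.307 m/day.
Hydraulic gradient i = (76.29 − 75.20) / 1270 = 1.09 / 1270 = 0.0008583.
Darcy flux q = K · i = 2.307 × 0.0008583 = 0.001980 m/day.
Seepage velocity v = q / n_e = 0.001980 / 0.16 = 0.01237 m/day.
Travel time t = L / v = 1270 / 0.01237 = 1.026e+05 days = 281.0 years.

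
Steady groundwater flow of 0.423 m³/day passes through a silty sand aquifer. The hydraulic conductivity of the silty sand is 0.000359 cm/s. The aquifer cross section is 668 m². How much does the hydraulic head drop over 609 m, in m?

Convert K: 0.000359 cm/s × 864 = 0.3102 m/day.
From Q = K·A·i, i = Q / (K·A) = 0.423 / (0.3102 × 668.0) = 0.002042.
Head loss Δh = i · L = 0.002042 × 609 = 1.243 m.

1.24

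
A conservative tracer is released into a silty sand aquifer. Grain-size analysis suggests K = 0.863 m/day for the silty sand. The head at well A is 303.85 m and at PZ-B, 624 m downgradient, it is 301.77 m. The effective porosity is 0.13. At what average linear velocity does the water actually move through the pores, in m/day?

Hydraulic gradient i = (303.85 − 301.77) / 624 = 2.08 / 624 = 0.003333.
Darcy flux q = K · i = 0.8630 × 0.003333 = 0.002877 m/day.
Seepage velocity v = q / n_e = 0.002877 / 0.13 = 0.02213 m/day.

0.0221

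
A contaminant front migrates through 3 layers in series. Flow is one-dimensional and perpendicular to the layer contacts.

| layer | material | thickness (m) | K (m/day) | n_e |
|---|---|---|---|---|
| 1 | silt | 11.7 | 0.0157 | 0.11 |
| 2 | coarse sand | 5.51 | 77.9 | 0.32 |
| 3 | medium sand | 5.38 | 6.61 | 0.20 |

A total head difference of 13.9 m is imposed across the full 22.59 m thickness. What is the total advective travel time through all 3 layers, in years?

0.606

With flow normal to the layers, continuity requires the same specific discharge q through every layer.
Σ(b_i/K_i) = 11.7/0.0157 + 5.51/77.9 + 5.38/6.61 = 746.1 d.
q = Δh / Σ(b_i/K_i) = 13.9 / 746.1 = 0.01863 m/day.
In each layer the seepage velocity is v_i = q/n_i, so the layer transit time is t_i = b_i·n_i / q:
  layer 1 (silt): t_1 = 11.7 × 0.11 / 0.01863 = 69.08 d
  layer 2 (coarse sand): t_2 = 5.51 × 0.32 / 0.01863 = 94.64 d
  layer 3 (medium sand): t_3 = 5.38 × 0.20 / 0.01863 = 57.76 d
Total t = Σ t_i = 221.5 days = 0.6064 years.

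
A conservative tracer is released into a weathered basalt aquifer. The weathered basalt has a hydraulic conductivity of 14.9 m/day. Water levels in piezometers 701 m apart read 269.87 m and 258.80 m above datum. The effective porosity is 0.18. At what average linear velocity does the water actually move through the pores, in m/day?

1.31

Hydraulic gradient i = (269.87 − 258.80) / 701 = 11.07 / 701 = 0.01579.
Darcy flux q = K · i = 14.90 × 0.01579 = 0.2353 m/day.
Seepage velocity v = q / n_e = 0.2353 / 0.18 = 1.307 m/day.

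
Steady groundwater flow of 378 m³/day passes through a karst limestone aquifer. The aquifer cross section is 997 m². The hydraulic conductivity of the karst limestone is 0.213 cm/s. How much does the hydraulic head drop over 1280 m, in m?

2.64

Convert K: 0.213 cm/s × 864 = 184.0 m/day.
From Q = K·A·i, i = Q / (K·A) = 378 / (184.0 × 997.0) = 0.002060.
Head loss Δh = i · L = 0.002060 × 1280 = 2.637 m.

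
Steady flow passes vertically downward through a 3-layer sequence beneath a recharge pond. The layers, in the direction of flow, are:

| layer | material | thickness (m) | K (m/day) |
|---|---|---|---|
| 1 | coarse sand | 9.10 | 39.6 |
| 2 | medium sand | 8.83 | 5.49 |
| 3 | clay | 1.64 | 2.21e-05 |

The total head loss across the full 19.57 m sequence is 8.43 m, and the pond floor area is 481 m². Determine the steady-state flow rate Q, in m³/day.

0.0546

Flow is perpendicular to layering, so the layers act in series and the equivalent K is the thickness-weighted harmonic mean.
Total thickness L = 9.10 + 8.83 + 1.64 = 19.57 m.
Σ(b_i/K_i) = 9.10/39.6 + 8.83/5.49 + 1.64/2.21e-05 = 74210 d.
K_eq = L / Σ(b_i/K_i) = 19.57 / 74210 = 0.0002637 m/day.
Q = K_eq · A · (Δh/L) = 0.0002637 × 481 × (8.43/19.57) = 0.05464 m³/day.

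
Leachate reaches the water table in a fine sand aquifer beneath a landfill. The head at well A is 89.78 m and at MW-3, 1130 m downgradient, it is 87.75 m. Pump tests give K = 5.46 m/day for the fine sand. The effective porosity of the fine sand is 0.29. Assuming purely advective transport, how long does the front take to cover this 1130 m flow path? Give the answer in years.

91.5

Hydraulic gradient i = (89.78 − 87.75) / 1130 = 2.03 / 1130 = 0.001796.
Darcy flux q = K · i = 5.460 × 0.001796 = 0.009809 m/day.
Seepage velocity v = q / n_e = 0.009809 / 0.29 = 0.03382 m/day.
Travel time t = L / v = 1130 / 0.03382 = 33409 days = 91.47 years.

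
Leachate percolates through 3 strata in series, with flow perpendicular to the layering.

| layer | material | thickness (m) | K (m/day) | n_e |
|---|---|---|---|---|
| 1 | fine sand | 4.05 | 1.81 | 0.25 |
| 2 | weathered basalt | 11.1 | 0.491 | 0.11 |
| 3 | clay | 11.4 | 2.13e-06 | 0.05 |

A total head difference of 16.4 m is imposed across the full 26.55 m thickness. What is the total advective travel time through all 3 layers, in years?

2500

With flow normal to the layers, continuity requires the same specific discharge q through every layer.
Σ(b_i/K_i) = 4.05/1.81 + 11.1/0.491 + 11.4/2.13e-06 = 5.352e+06 d.
q = Δh / Σ(b_i/K_i) = 16.4 / 5.352e+06 = 3.064e-06 m/day.
In each layer the seepage velocity is v_i = q/n_i, so the layer transit time is t_i = b_i·n_i / q:
  layer 1 (fine sand): t_1 = 4.05 × 0.25 / 3.064e-06 = 3.304e+05 d
  layer 2 (weathered basalt): t_2 = 11.1 × 0.11 / 3.064e-06 = 3.985e+05 d
  layer 3 (clay): t_3 = 11.4 × 0.05 / 3.064e-06 = 1.860e+05 d
Total t = Σ t_i = 9.149e+05 days = 2505 years.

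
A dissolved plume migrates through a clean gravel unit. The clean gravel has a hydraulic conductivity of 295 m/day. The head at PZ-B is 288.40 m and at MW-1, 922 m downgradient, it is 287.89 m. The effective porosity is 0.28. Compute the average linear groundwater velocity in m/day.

0.583

Hydraulic gradient i = (288.40 − 287.89) / 922 = 0.51 / 922 = 0.0005531.
Darcy flux q = K · i = 295.0 × 0.0005531 = 0.1632 m/day.
Seepage velocity v = q / n_e = 0.1632 / 0.28 = 0.5828 m/day.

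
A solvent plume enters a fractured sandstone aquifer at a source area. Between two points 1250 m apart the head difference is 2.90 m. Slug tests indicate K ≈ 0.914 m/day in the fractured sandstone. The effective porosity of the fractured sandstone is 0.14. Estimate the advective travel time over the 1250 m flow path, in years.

Hydraulic gradient i = Δh / L = 2.90 / 1250 = 0.002320.
Darcy flux q = K · i = 0.9140 × 0.002320 = 0.002120 m/day.
Seepage velocity v = q / n_e = 0.002120 / 0.14 = 0.01515 m/day.
Travel time t = L / v = 1250 / 0.01515 = 82528 days = 226.0 years.

226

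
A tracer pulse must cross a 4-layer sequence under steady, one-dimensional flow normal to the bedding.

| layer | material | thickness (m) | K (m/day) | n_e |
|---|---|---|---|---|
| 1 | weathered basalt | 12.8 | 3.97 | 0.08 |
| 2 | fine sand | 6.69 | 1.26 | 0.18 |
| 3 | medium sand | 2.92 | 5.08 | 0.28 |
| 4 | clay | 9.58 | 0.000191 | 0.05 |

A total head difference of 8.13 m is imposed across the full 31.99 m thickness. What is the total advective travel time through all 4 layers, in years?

With flow normal to the layers, continuity requires the same specific discharge q through every layer.
Σ(b_i/K_i) = 12.8/3.97 + 6.69/1.26 + 2.92/5.08 + 9.58/0.000191 = 50166 d.
q = Δh / Σ(b_i/K_i) = 8.13 / 50166 = 0.0001621 m/day.
In each layer the seepage velocity is v_i = q/n_i, so the layer transit time is t_i = b_i·n_i / q:
  layer 1 (weathered basalt): t_1 = 12.8 × 0.08 / 0.0001621 = 6319 d
  layer 2 (fine sand): t_2 = 6.69 × 0.18 / 0.0001621 = 7431 d
  layer 3 (medium sand): t_3 = 2.92 × 0.28 / 0.0001621 = 5045 d
  layer 4 (clay): t_4 = 9.58 × 0.05 / 0.0001621 = 2956 d
Total t = Σ t_i = 21750 days = 59.55 years.

59.5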